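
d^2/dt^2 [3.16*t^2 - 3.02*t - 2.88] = 6.32000000000000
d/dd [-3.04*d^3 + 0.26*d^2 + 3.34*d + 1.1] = -9.12*d^2 + 0.52*d + 3.34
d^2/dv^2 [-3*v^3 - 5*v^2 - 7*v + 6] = -18*v - 10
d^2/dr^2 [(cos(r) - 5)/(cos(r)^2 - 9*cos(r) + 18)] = (-9*(1 - cos(2*r))^2*cos(r) + 11*(1 - cos(2*r))^2 + 2519*cos(r) - 250*cos(2*r) - 33*cos(3*r) + 2*cos(5*r) - 1518)/(4*(cos(r) - 6)^3*(cos(r) - 3)^3)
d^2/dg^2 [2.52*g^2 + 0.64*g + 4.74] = 5.04000000000000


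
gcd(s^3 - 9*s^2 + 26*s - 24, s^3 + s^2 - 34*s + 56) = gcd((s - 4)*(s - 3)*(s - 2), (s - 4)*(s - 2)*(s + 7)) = s^2 - 6*s + 8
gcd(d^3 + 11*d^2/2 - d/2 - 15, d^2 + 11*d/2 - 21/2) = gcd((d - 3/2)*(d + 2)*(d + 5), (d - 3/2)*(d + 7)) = d - 3/2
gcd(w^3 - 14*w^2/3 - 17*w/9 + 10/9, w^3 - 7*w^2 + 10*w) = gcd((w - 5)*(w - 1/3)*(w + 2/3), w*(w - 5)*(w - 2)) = w - 5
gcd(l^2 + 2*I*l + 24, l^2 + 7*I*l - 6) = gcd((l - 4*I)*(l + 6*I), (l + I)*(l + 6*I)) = l + 6*I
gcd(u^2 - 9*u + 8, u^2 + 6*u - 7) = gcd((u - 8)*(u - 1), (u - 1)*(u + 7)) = u - 1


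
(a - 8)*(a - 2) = a^2 - 10*a + 16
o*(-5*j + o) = -5*j*o + o^2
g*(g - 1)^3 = g^4 - 3*g^3 + 3*g^2 - g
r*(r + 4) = r^2 + 4*r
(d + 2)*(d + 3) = d^2 + 5*d + 6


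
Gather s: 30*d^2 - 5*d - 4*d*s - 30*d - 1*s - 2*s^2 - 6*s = 30*d^2 - 35*d - 2*s^2 + s*(-4*d - 7)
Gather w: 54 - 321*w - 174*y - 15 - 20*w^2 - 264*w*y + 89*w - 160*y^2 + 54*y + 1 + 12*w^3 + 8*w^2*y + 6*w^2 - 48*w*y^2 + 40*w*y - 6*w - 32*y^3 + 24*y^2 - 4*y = 12*w^3 + w^2*(8*y - 14) + w*(-48*y^2 - 224*y - 238) - 32*y^3 - 136*y^2 - 124*y + 40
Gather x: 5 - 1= 4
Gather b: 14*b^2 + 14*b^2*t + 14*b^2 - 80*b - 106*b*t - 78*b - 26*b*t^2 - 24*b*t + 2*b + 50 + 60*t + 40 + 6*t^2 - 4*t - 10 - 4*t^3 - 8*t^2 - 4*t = b^2*(14*t + 28) + b*(-26*t^2 - 130*t - 156) - 4*t^3 - 2*t^2 + 52*t + 80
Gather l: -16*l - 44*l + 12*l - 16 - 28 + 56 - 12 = -48*l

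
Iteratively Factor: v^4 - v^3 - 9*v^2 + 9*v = (v + 3)*(v^3 - 4*v^2 + 3*v) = v*(v + 3)*(v^2 - 4*v + 3) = v*(v - 1)*(v + 3)*(v - 3)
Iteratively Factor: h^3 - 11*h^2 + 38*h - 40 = (h - 5)*(h^2 - 6*h + 8) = (h - 5)*(h - 2)*(h - 4)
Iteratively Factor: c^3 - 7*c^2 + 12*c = (c - 4)*(c^2 - 3*c) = (c - 4)*(c - 3)*(c)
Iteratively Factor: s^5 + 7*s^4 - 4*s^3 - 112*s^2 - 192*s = (s + 3)*(s^4 + 4*s^3 - 16*s^2 - 64*s) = (s + 3)*(s + 4)*(s^3 - 16*s) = (s - 4)*(s + 3)*(s + 4)*(s^2 + 4*s) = (s - 4)*(s + 3)*(s + 4)^2*(s)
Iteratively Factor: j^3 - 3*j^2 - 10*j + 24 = (j - 2)*(j^2 - j - 12) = (j - 4)*(j - 2)*(j + 3)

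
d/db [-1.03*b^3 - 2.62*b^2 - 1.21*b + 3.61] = -3.09*b^2 - 5.24*b - 1.21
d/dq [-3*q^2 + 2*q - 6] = 2 - 6*q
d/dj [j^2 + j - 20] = 2*j + 1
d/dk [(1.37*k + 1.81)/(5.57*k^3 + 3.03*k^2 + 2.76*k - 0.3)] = (7.6309*k^3 + 4.1511*k^2 + 3.7812*k - (1.37*k + 1.81)*(16.71*k^2 + 6.06*k + 2.76) - 0.411)/(5.57*k^3 + 3.03*k^2 + 2.76*k - 0.3)^2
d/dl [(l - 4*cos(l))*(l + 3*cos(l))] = l*sin(l) + 2*l + 12*sin(2*l) - cos(l)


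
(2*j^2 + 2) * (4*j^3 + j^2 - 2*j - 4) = 8*j^5 + 2*j^4 + 4*j^3 - 6*j^2 - 4*j - 8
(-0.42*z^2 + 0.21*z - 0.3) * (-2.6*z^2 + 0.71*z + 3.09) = 1.092*z^4 - 0.8442*z^3 - 0.3687*z^2 + 0.4359*z - 0.927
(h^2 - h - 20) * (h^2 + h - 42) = h^4 - 63*h^2 + 22*h + 840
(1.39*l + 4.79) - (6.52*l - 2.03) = 6.82 - 5.13*l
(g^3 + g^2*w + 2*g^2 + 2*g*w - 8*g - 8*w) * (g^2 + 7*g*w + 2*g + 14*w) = g^5 + 8*g^4*w + 4*g^4 + 7*g^3*w^2 + 32*g^3*w - 4*g^3 + 28*g^2*w^2 - 32*g^2*w - 16*g^2 - 28*g*w^2 - 128*g*w - 112*w^2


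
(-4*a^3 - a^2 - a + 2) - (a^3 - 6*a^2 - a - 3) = -5*a^3 + 5*a^2 + 5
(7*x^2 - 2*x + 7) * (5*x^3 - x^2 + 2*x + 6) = 35*x^5 - 17*x^4 + 51*x^3 + 31*x^2 + 2*x + 42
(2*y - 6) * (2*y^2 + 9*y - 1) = 4*y^3 + 6*y^2 - 56*y + 6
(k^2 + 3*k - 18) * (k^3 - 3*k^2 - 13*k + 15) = k^5 - 40*k^3 + 30*k^2 + 279*k - 270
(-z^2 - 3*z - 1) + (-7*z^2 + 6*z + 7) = -8*z^2 + 3*z + 6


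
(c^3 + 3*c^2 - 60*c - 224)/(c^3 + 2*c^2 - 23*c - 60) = (c^2 - c - 56)/(c^2 - 2*c - 15)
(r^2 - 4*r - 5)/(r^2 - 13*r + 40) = (r + 1)/(r - 8)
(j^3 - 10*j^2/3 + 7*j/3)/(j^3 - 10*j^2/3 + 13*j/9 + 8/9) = 3*j*(3*j - 7)/(9*j^2 - 21*j - 8)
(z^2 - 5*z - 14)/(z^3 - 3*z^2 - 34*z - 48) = (z - 7)/(z^2 - 5*z - 24)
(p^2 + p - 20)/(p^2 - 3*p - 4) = (p + 5)/(p + 1)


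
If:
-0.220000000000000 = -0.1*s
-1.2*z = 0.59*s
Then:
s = 2.20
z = -1.08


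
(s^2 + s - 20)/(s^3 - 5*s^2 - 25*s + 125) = (s - 4)/(s^2 - 10*s + 25)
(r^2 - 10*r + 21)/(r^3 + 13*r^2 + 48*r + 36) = (r^2 - 10*r + 21)/(r^3 + 13*r^2 + 48*r + 36)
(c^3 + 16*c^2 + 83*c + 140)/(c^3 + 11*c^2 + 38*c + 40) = (c + 7)/(c + 2)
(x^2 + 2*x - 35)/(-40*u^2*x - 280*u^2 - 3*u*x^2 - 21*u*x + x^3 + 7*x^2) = (x - 5)/(-40*u^2 - 3*u*x + x^2)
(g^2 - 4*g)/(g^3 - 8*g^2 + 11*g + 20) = g/(g^2 - 4*g - 5)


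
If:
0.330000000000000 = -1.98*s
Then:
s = -0.17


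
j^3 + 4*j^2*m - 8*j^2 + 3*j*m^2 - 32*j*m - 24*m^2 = (j - 8)*(j + m)*(j + 3*m)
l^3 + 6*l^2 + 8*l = l*(l + 2)*(l + 4)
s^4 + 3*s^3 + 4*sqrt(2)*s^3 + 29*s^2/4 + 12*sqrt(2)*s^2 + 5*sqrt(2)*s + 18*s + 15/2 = (s + 1/2)*(s + 5/2)*(s + sqrt(2))*(s + 3*sqrt(2))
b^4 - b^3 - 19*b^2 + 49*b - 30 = (b - 3)*(b - 2)*(b - 1)*(b + 5)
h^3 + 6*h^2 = h^2*(h + 6)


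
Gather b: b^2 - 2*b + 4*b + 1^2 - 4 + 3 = b^2 + 2*b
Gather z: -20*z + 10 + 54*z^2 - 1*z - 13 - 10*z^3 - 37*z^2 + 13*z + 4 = -10*z^3 + 17*z^2 - 8*z + 1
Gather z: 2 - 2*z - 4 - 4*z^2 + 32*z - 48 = -4*z^2 + 30*z - 50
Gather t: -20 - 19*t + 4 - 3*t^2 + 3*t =-3*t^2 - 16*t - 16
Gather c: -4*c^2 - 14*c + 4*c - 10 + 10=-4*c^2 - 10*c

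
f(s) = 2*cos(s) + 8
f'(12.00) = 1.07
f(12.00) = 9.69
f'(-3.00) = 0.28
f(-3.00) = 6.02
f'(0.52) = -0.99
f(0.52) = 9.74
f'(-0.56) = 1.06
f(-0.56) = 9.69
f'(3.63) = 0.94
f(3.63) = 6.23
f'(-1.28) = 1.92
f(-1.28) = 8.57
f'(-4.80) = -1.99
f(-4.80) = 8.17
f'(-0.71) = 1.30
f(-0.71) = 9.52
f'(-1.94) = 1.87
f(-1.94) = 7.28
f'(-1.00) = 1.68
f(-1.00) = 9.08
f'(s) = -2*sin(s)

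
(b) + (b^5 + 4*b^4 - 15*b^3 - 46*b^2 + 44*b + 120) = b^5 + 4*b^4 - 15*b^3 - 46*b^2 + 45*b + 120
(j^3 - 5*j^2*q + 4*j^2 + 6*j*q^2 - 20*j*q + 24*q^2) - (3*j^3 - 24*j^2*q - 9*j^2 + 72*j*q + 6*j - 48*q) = -2*j^3 + 19*j^2*q + 13*j^2 + 6*j*q^2 - 92*j*q - 6*j + 24*q^2 + 48*q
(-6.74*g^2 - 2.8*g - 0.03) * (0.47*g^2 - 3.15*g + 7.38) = -3.1678*g^4 + 19.915*g^3 - 40.9353*g^2 - 20.5695*g - 0.2214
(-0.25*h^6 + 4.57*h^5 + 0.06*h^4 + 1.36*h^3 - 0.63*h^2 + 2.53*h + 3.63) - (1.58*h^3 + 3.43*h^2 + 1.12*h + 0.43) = -0.25*h^6 + 4.57*h^5 + 0.06*h^4 - 0.22*h^3 - 4.06*h^2 + 1.41*h + 3.2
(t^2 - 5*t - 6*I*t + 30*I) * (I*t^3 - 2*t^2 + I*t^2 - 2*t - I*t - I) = I*t^5 + 4*t^4 - 4*I*t^4 - 16*t^3 + 6*I*t^3 - 26*t^2 - 44*I*t^2 + 24*t - 55*I*t + 30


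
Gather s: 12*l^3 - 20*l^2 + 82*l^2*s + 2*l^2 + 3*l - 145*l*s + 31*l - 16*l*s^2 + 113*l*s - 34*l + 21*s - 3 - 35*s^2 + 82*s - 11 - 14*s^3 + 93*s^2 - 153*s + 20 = 12*l^3 - 18*l^2 - 14*s^3 + s^2*(58 - 16*l) + s*(82*l^2 - 32*l - 50) + 6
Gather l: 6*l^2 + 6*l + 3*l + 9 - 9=6*l^2 + 9*l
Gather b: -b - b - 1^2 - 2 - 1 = -2*b - 4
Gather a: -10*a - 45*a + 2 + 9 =11 - 55*a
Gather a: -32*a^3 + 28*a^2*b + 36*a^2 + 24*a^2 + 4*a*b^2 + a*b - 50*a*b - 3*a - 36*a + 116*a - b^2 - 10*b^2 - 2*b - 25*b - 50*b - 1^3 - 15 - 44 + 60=-32*a^3 + a^2*(28*b + 60) + a*(4*b^2 - 49*b + 77) - 11*b^2 - 77*b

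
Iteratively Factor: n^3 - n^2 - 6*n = (n - 3)*(n^2 + 2*n) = (n - 3)*(n + 2)*(n)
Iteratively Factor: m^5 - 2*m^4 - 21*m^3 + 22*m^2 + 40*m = (m - 5)*(m^4 + 3*m^3 - 6*m^2 - 8*m) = (m - 5)*(m + 4)*(m^3 - m^2 - 2*m) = (m - 5)*(m + 1)*(m + 4)*(m^2 - 2*m) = (m - 5)*(m - 2)*(m + 1)*(m + 4)*(m)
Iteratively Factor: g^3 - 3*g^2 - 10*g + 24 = (g - 2)*(g^2 - g - 12) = (g - 2)*(g + 3)*(g - 4)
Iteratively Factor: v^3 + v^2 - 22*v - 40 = (v - 5)*(v^2 + 6*v + 8) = (v - 5)*(v + 2)*(v + 4)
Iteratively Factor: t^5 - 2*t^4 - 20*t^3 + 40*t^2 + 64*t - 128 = (t - 4)*(t^4 + 2*t^3 - 12*t^2 - 8*t + 32) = (t - 4)*(t - 2)*(t^3 + 4*t^2 - 4*t - 16) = (t - 4)*(t - 2)*(t + 2)*(t^2 + 2*t - 8) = (t - 4)*(t - 2)*(t + 2)*(t + 4)*(t - 2)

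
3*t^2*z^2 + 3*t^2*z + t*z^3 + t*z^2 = z*(3*t + z)*(t*z + t)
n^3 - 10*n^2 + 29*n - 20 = (n - 5)*(n - 4)*(n - 1)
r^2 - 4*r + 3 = (r - 3)*(r - 1)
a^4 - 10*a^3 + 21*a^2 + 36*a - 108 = (a - 6)*(a - 3)^2*(a + 2)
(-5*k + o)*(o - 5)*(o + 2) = -5*k*o^2 + 15*k*o + 50*k + o^3 - 3*o^2 - 10*o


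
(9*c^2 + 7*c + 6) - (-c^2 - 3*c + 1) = 10*c^2 + 10*c + 5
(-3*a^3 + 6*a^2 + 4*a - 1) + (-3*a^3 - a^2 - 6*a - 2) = -6*a^3 + 5*a^2 - 2*a - 3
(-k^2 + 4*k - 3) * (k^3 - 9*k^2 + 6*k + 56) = -k^5 + 13*k^4 - 45*k^3 - 5*k^2 + 206*k - 168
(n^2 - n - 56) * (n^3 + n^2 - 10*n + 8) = n^5 - 67*n^3 - 38*n^2 + 552*n - 448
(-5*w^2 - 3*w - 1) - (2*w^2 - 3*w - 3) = 2 - 7*w^2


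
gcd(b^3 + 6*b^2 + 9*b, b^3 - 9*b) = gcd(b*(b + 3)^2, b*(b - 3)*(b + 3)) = b^2 + 3*b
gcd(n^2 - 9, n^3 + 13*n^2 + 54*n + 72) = n + 3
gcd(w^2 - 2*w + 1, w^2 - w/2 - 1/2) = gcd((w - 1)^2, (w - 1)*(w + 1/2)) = w - 1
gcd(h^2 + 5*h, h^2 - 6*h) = h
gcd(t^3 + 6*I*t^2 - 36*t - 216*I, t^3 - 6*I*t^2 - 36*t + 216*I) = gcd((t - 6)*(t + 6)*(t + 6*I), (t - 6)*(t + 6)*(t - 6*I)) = t^2 - 36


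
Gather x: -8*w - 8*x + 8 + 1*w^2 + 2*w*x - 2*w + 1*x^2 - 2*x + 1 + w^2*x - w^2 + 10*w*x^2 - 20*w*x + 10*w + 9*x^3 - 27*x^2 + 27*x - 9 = 9*x^3 + x^2*(10*w - 26) + x*(w^2 - 18*w + 17)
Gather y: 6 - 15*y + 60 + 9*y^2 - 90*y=9*y^2 - 105*y + 66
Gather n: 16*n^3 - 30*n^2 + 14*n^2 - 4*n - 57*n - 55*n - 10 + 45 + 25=16*n^3 - 16*n^2 - 116*n + 60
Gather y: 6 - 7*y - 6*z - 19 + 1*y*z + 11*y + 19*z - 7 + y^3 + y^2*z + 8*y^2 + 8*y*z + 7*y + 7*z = y^3 + y^2*(z + 8) + y*(9*z + 11) + 20*z - 20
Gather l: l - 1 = l - 1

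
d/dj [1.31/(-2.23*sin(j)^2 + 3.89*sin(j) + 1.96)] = (5.8426*sin(j) - 5.0959)*cos(j)/(-2.23*sin(j)^2 + 3.89*sin(j) + 1.96)^2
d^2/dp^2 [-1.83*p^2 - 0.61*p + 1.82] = -3.66000000000000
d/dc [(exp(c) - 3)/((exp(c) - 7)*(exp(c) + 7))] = (-exp(2*c) + 6*exp(c) - 49)*exp(c)/(exp(4*c) - 98*exp(2*c) + 2401)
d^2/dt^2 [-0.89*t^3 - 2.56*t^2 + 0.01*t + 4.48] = -5.34*t - 5.12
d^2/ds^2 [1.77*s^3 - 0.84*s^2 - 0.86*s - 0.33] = 10.62*s - 1.68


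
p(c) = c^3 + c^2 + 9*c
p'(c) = 3*c^2 + 2*c + 9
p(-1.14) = -10.44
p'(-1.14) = 10.62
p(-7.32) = -404.52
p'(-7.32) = 155.11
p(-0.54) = -4.73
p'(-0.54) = 8.79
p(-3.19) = -51.00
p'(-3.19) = 33.15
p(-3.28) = -54.05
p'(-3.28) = 34.72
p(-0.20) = -1.77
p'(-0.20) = 8.72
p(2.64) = 49.13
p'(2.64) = 35.19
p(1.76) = 24.39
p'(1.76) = 21.81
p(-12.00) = -1692.00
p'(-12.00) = 417.00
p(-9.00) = -729.00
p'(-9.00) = 234.00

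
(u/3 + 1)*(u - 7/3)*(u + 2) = u^3/3 + 8*u^2/9 - 17*u/9 - 14/3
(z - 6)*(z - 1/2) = z^2 - 13*z/2 + 3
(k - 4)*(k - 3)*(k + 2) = k^3 - 5*k^2 - 2*k + 24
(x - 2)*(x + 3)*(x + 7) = x^3 + 8*x^2 + x - 42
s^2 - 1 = (s - 1)*(s + 1)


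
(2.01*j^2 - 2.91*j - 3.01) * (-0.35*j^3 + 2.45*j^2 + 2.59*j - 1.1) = -0.7035*j^5 + 5.943*j^4 - 0.870100000000003*j^3 - 17.1224*j^2 - 4.5949*j + 3.311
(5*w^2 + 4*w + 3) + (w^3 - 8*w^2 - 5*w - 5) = w^3 - 3*w^2 - w - 2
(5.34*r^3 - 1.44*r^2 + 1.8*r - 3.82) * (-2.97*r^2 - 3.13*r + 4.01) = -15.8598*r^5 - 12.4374*r^4 + 20.5746*r^3 - 0.0630000000000006*r^2 + 19.1746*r - 15.3182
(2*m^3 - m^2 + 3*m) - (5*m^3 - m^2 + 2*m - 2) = -3*m^3 + m + 2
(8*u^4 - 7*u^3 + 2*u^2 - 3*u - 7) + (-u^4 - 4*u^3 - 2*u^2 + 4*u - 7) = 7*u^4 - 11*u^3 + u - 14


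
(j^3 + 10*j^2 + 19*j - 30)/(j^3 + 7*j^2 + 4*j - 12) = (j + 5)/(j + 2)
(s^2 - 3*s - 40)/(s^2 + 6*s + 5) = (s - 8)/(s + 1)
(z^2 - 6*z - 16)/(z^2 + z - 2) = (z - 8)/(z - 1)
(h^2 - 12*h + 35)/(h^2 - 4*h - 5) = (h - 7)/(h + 1)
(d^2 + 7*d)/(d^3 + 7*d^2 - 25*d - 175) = d/(d^2 - 25)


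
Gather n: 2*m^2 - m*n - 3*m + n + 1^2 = 2*m^2 - 3*m + n*(1 - m) + 1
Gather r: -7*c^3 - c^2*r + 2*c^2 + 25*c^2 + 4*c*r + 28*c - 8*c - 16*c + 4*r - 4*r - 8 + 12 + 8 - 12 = -7*c^3 + 27*c^2 + 4*c + r*(-c^2 + 4*c)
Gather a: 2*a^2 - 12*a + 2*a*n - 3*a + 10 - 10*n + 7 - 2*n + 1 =2*a^2 + a*(2*n - 15) - 12*n + 18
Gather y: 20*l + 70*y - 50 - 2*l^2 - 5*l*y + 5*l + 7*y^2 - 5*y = -2*l^2 + 25*l + 7*y^2 + y*(65 - 5*l) - 50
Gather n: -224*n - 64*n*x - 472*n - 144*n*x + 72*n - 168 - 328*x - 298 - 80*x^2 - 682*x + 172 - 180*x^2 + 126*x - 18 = n*(-208*x - 624) - 260*x^2 - 884*x - 312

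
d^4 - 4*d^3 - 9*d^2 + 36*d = d*(d - 4)*(d - 3)*(d + 3)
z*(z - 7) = z^2 - 7*z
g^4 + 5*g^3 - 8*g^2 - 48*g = g*(g - 3)*(g + 4)^2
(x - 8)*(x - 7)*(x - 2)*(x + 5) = x^4 - 12*x^3 + x^2 + 318*x - 560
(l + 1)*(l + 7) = l^2 + 8*l + 7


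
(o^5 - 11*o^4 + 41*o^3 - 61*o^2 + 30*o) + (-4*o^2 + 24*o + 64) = o^5 - 11*o^4 + 41*o^3 - 65*o^2 + 54*o + 64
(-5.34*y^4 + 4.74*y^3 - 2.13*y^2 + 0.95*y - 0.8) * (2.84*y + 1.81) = -15.1656*y^5 + 3.7962*y^4 + 2.5302*y^3 - 1.1573*y^2 - 0.5525*y - 1.448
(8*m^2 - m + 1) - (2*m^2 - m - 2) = 6*m^2 + 3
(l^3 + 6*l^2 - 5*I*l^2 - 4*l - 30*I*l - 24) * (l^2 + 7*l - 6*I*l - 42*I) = l^5 + 13*l^4 - 11*I*l^4 + 8*l^3 - 143*I*l^3 - 442*l^2 - 438*I*l^2 - 1428*l + 312*I*l + 1008*I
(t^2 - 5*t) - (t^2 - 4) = 4 - 5*t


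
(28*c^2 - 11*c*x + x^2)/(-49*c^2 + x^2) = (-4*c + x)/(7*c + x)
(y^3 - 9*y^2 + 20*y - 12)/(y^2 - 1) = (y^2 - 8*y + 12)/(y + 1)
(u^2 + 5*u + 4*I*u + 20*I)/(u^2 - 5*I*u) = (u^2 + u*(5 + 4*I) + 20*I)/(u*(u - 5*I))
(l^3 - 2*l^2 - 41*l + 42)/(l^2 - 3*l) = (l^3 - 2*l^2 - 41*l + 42)/(l*(l - 3))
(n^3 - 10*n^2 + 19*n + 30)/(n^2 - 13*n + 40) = (n^2 - 5*n - 6)/(n - 8)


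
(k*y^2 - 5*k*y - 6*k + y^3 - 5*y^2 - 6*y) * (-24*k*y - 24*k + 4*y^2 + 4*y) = -24*k^2*y^3 + 96*k^2*y^2 + 264*k^2*y + 144*k^2 - 20*k*y^4 + 80*k*y^3 + 220*k*y^2 + 120*k*y + 4*y^5 - 16*y^4 - 44*y^3 - 24*y^2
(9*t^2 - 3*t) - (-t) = 9*t^2 - 2*t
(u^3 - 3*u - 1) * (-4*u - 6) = -4*u^4 - 6*u^3 + 12*u^2 + 22*u + 6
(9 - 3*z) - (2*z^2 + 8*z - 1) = -2*z^2 - 11*z + 10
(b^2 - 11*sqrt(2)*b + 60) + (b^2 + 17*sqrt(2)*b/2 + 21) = 2*b^2 - 5*sqrt(2)*b/2 + 81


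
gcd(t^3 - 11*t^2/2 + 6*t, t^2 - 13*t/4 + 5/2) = 1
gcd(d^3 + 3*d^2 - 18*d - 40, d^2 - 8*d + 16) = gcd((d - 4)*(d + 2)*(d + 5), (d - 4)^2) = d - 4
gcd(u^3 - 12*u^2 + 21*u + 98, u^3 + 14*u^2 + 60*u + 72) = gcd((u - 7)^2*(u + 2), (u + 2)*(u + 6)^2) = u + 2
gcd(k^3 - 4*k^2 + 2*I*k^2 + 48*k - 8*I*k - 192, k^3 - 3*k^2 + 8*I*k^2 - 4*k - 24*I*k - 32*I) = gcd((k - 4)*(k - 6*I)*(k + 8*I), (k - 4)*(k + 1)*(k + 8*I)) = k^2 + k*(-4 + 8*I) - 32*I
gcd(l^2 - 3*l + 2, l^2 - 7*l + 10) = l - 2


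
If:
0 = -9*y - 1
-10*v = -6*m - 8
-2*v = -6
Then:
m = 11/3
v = 3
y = -1/9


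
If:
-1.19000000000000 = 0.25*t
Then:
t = -4.76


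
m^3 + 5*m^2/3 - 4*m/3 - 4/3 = (m - 1)*(m + 2/3)*(m + 2)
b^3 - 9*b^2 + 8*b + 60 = (b - 6)*(b - 5)*(b + 2)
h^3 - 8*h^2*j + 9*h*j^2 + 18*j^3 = (h - 6*j)*(h - 3*j)*(h + j)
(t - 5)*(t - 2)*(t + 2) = t^3 - 5*t^2 - 4*t + 20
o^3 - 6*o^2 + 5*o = o*(o - 5)*(o - 1)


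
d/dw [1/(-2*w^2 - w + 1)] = (4*w + 1)/(2*w^2 + w - 1)^2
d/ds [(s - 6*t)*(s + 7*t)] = 2*s + t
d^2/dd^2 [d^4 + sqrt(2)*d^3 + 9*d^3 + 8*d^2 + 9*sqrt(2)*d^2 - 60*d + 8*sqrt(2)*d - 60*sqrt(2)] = 12*d^2 + 6*sqrt(2)*d + 54*d + 16 + 18*sqrt(2)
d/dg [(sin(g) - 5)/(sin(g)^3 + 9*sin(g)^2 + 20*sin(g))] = 2*(-sin(g)^3 + 3*sin(g)^2 + 45*sin(g) + 50)*cos(g)/((sin(g) + 4)^2*(sin(g) + 5)^2*sin(g)^2)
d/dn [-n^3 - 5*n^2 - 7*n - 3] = -3*n^2 - 10*n - 7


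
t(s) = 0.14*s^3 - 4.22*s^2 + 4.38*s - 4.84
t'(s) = 0.42*s^2 - 8.44*s + 4.38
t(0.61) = -3.71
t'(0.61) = -0.61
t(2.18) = -13.90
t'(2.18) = -12.02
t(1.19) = -5.37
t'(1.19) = -5.07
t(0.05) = -4.63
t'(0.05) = 3.96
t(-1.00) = -13.58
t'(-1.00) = 13.24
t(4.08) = -47.71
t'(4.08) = -23.06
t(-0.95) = -12.93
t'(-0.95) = 12.78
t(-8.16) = -397.64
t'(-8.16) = 101.22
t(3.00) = -25.90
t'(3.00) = -17.16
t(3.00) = -25.90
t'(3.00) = -17.16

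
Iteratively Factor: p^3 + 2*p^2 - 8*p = (p - 2)*(p^2 + 4*p) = (p - 2)*(p + 4)*(p)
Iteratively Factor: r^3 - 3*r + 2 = (r - 1)*(r^2 + r - 2) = (r - 1)*(r + 2)*(r - 1)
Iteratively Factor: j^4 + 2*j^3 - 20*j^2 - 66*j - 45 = (j - 5)*(j^3 + 7*j^2 + 15*j + 9) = (j - 5)*(j + 3)*(j^2 + 4*j + 3) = (j - 5)*(j + 1)*(j + 3)*(j + 3)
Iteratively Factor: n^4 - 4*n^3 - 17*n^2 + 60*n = (n + 4)*(n^3 - 8*n^2 + 15*n) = (n - 5)*(n + 4)*(n^2 - 3*n) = (n - 5)*(n - 3)*(n + 4)*(n)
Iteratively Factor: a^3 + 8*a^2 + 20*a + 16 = (a + 2)*(a^2 + 6*a + 8) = (a + 2)^2*(a + 4)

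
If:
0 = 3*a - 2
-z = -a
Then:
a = 2/3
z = 2/3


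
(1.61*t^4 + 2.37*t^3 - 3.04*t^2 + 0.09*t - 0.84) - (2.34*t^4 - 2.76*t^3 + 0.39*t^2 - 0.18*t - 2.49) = -0.73*t^4 + 5.13*t^3 - 3.43*t^2 + 0.27*t + 1.65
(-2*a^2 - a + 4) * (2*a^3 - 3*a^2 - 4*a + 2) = -4*a^5 + 4*a^4 + 19*a^3 - 12*a^2 - 18*a + 8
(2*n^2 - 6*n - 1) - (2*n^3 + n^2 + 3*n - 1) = -2*n^3 + n^2 - 9*n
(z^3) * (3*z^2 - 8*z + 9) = 3*z^5 - 8*z^4 + 9*z^3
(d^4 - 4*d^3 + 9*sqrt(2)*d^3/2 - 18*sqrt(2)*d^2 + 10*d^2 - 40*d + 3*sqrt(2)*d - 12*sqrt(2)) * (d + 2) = d^5 - 2*d^4 + 9*sqrt(2)*d^4/2 - 9*sqrt(2)*d^3 + 2*d^3 - 33*sqrt(2)*d^2 - 20*d^2 - 80*d - 6*sqrt(2)*d - 24*sqrt(2)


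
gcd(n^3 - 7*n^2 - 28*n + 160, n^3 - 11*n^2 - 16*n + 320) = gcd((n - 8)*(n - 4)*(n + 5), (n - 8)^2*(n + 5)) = n^2 - 3*n - 40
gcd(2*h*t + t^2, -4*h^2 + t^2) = 2*h + t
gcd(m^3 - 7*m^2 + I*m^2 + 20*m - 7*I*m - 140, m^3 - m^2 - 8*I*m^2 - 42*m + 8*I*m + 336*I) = m - 7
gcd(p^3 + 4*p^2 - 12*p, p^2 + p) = p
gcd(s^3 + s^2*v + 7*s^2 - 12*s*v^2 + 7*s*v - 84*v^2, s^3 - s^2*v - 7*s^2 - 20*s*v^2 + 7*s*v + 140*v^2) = s + 4*v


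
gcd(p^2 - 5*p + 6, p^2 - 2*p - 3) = p - 3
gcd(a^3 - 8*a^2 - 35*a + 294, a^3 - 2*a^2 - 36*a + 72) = a + 6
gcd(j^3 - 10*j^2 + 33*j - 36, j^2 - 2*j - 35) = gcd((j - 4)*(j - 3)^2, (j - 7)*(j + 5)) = 1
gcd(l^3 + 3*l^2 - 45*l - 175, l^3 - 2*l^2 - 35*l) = l^2 - 2*l - 35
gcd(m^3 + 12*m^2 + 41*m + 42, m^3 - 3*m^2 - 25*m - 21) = m + 3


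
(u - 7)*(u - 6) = u^2 - 13*u + 42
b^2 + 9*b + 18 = (b + 3)*(b + 6)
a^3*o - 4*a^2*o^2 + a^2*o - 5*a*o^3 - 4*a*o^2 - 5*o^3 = (a - 5*o)*(a + o)*(a*o + o)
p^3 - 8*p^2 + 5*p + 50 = (p - 5)^2*(p + 2)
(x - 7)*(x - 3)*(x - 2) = x^3 - 12*x^2 + 41*x - 42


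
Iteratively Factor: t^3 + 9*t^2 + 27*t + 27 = (t + 3)*(t^2 + 6*t + 9) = (t + 3)^2*(t + 3)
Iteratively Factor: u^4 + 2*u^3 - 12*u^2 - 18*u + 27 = (u - 1)*(u^3 + 3*u^2 - 9*u - 27) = (u - 1)*(u + 3)*(u^2 - 9) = (u - 1)*(u + 3)^2*(u - 3)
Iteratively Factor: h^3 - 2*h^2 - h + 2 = (h - 1)*(h^2 - h - 2) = (h - 1)*(h + 1)*(h - 2)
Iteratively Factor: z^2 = (z)*(z)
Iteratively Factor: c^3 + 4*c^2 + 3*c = (c + 1)*(c^2 + 3*c) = c*(c + 1)*(c + 3)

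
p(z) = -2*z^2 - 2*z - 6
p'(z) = -4*z - 2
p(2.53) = -23.86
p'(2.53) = -12.12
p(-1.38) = -7.05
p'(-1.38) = 3.52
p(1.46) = -13.18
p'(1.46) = -7.84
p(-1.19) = -6.45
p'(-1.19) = 2.76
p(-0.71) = -5.59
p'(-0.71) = 0.84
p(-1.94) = -9.65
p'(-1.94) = 5.76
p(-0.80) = -5.68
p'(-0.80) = 1.20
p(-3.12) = -19.23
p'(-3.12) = 10.48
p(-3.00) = -18.00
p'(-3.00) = 10.00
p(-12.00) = -270.00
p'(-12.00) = 46.00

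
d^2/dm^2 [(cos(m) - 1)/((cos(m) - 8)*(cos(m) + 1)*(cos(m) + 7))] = (-818*(1 - cos(m)^2)^2 - 12*sin(m)^6 - 4*cos(m)^7 - 3*cos(m)^6 - 222*cos(m)^5 + 618*cos(m)^3 + 5783*cos(m)^2 - 6664*cos(m) - 12052)/((cos(m) - 8)^3*(cos(m) + 1)^3*(cos(m) + 7)^3)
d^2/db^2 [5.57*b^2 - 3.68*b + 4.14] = 11.1400000000000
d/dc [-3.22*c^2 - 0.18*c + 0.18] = -6.44*c - 0.18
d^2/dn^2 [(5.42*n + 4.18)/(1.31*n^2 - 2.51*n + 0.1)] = ((16.2568 - 42.6012*n)*(1.31*n^2 - 2.51*n + 0.1) + (2.62*n - 2.51)*(5.24*n - 5.02)*(5.42*n + 4.18))/(1.31*n^2 - 2.51*n + 0.1)^3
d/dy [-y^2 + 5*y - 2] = 5 - 2*y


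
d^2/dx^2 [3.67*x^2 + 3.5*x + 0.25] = 7.34000000000000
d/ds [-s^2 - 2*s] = -2*s - 2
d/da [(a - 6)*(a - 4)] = 2*a - 10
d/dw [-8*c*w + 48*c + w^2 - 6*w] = -8*c + 2*w - 6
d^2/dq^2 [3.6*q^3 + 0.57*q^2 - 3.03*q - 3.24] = 21.6*q + 1.14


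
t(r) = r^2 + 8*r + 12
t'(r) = 2*r + 8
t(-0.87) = 5.80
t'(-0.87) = 6.26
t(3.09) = 46.27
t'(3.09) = 14.18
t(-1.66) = 1.48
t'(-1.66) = 4.68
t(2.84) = 42.79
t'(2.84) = 13.68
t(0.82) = 19.23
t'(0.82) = 9.64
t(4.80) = 73.44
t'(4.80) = 17.60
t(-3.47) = -3.72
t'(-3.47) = 1.06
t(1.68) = 28.26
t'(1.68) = 11.36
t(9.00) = 165.00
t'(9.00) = 26.00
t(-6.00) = 0.00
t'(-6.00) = -4.00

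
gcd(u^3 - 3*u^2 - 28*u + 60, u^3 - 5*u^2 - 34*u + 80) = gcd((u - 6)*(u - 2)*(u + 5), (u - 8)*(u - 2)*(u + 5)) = u^2 + 3*u - 10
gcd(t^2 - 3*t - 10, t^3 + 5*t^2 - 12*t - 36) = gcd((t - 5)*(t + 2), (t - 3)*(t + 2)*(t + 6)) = t + 2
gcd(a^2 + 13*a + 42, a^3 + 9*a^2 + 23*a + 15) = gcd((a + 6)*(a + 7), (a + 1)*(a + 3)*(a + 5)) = 1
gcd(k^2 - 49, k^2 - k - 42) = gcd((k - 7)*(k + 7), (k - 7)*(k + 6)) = k - 7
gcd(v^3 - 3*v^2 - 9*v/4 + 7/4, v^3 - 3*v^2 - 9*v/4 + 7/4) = v^3 - 3*v^2 - 9*v/4 + 7/4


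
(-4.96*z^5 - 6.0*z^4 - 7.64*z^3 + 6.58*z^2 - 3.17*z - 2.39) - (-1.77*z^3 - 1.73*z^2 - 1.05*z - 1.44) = -4.96*z^5 - 6.0*z^4 - 5.87*z^3 + 8.31*z^2 - 2.12*z - 0.95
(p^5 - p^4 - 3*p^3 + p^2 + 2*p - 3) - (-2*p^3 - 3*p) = p^5 - p^4 - p^3 + p^2 + 5*p - 3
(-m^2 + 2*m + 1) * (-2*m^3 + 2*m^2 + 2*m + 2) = 2*m^5 - 6*m^4 + 4*m^2 + 6*m + 2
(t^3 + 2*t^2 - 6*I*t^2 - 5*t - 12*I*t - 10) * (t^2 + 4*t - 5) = t^5 + 6*t^4 - 6*I*t^4 - 2*t^3 - 36*I*t^3 - 40*t^2 - 18*I*t^2 - 15*t + 60*I*t + 50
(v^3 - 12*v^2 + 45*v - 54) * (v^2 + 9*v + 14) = v^5 - 3*v^4 - 49*v^3 + 183*v^2 + 144*v - 756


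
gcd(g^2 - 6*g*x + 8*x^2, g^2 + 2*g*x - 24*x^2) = -g + 4*x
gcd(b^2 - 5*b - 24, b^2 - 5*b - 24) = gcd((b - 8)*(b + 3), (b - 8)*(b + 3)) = b^2 - 5*b - 24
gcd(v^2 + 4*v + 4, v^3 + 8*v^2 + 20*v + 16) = v^2 + 4*v + 4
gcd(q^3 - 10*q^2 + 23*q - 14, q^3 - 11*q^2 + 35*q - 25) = q - 1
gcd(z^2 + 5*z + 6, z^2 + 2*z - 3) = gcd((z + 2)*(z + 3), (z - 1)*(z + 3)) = z + 3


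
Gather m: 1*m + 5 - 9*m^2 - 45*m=-9*m^2 - 44*m + 5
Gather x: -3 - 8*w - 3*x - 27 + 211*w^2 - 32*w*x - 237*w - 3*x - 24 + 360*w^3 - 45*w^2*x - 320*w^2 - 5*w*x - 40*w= 360*w^3 - 109*w^2 - 285*w + x*(-45*w^2 - 37*w - 6) - 54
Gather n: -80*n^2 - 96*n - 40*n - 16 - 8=-80*n^2 - 136*n - 24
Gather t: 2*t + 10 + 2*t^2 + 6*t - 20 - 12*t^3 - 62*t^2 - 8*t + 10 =-12*t^3 - 60*t^2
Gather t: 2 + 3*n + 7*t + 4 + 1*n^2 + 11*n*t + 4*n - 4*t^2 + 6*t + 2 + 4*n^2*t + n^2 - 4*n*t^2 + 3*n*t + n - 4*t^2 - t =2*n^2 + 8*n + t^2*(-4*n - 8) + t*(4*n^2 + 14*n + 12) + 8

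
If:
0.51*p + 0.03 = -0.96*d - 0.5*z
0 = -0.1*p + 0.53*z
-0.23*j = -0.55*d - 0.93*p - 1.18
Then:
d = -3.33645833333333*z - 0.03125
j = 13.4519474637681*z + 5.05570652173913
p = 5.3*z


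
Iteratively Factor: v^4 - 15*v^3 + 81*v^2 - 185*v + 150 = (v - 5)*(v^3 - 10*v^2 + 31*v - 30) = (v - 5)*(v - 3)*(v^2 - 7*v + 10) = (v - 5)^2*(v - 3)*(v - 2)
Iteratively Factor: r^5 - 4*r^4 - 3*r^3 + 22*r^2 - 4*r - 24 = (r - 3)*(r^4 - r^3 - 6*r^2 + 4*r + 8) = (r - 3)*(r - 2)*(r^3 + r^2 - 4*r - 4) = (r - 3)*(r - 2)^2*(r^2 + 3*r + 2) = (r - 3)*(r - 2)^2*(r + 1)*(r + 2)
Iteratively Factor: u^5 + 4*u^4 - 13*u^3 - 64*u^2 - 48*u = (u + 1)*(u^4 + 3*u^3 - 16*u^2 - 48*u) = (u - 4)*(u + 1)*(u^3 + 7*u^2 + 12*u) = (u - 4)*(u + 1)*(u + 3)*(u^2 + 4*u) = (u - 4)*(u + 1)*(u + 3)*(u + 4)*(u)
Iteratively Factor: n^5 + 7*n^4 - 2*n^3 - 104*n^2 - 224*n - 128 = (n + 1)*(n^4 + 6*n^3 - 8*n^2 - 96*n - 128) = (n + 1)*(n + 2)*(n^3 + 4*n^2 - 16*n - 64) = (n + 1)*(n + 2)*(n + 4)*(n^2 - 16) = (n + 1)*(n + 2)*(n + 4)^2*(n - 4)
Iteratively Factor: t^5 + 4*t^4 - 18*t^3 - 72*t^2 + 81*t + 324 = (t + 4)*(t^4 - 18*t^2 + 81) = (t + 3)*(t + 4)*(t^3 - 3*t^2 - 9*t + 27) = (t + 3)^2*(t + 4)*(t^2 - 6*t + 9) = (t - 3)*(t + 3)^2*(t + 4)*(t - 3)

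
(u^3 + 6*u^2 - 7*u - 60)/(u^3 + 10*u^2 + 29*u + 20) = (u - 3)/(u + 1)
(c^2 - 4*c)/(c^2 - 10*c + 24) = c/(c - 6)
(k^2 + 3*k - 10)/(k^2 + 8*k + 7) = (k^2 + 3*k - 10)/(k^2 + 8*k + 7)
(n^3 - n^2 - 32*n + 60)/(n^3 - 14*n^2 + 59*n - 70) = (n + 6)/(n - 7)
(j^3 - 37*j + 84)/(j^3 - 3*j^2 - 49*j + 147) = (j - 4)/(j - 7)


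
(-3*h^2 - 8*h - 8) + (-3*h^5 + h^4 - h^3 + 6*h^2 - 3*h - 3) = -3*h^5 + h^4 - h^3 + 3*h^2 - 11*h - 11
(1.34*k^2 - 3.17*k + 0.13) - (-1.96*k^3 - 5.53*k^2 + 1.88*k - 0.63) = 1.96*k^3 + 6.87*k^2 - 5.05*k + 0.76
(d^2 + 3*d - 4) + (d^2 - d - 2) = 2*d^2 + 2*d - 6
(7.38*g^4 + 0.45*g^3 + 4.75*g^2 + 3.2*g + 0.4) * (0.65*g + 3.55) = 4.797*g^5 + 26.4915*g^4 + 4.685*g^3 + 18.9425*g^2 + 11.62*g + 1.42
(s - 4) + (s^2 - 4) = s^2 + s - 8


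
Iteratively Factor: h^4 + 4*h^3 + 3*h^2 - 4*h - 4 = (h + 2)*(h^3 + 2*h^2 - h - 2) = (h + 1)*(h + 2)*(h^2 + h - 2) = (h - 1)*(h + 1)*(h + 2)*(h + 2)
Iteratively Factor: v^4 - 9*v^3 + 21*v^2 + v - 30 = (v - 3)*(v^3 - 6*v^2 + 3*v + 10) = (v - 5)*(v - 3)*(v^2 - v - 2) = (v - 5)*(v - 3)*(v - 2)*(v + 1)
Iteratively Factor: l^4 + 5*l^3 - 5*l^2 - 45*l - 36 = (l + 1)*(l^3 + 4*l^2 - 9*l - 36) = (l - 3)*(l + 1)*(l^2 + 7*l + 12) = (l - 3)*(l + 1)*(l + 4)*(l + 3)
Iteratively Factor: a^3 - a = (a)*(a^2 - 1) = a*(a - 1)*(a + 1)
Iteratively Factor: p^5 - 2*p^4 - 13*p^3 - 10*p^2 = (p + 2)*(p^4 - 4*p^3 - 5*p^2) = p*(p + 2)*(p^3 - 4*p^2 - 5*p) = p*(p - 5)*(p + 2)*(p^2 + p) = p*(p - 5)*(p + 1)*(p + 2)*(p)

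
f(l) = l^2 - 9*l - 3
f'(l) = 2*l - 9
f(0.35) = -6.03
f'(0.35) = -8.30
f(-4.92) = 65.49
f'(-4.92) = -18.84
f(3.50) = -22.25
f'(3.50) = -2.00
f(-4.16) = 51.75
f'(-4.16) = -17.32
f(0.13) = -4.15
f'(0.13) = -8.74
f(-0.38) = 0.56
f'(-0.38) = -9.76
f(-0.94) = 6.34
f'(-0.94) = -10.88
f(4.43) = -23.25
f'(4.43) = -0.14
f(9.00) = -3.00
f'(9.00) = 9.00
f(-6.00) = 87.00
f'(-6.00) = -21.00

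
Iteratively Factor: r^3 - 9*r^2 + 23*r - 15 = (r - 5)*(r^2 - 4*r + 3) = (r - 5)*(r - 3)*(r - 1)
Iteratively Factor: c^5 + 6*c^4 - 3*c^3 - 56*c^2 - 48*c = (c - 3)*(c^4 + 9*c^3 + 24*c^2 + 16*c) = (c - 3)*(c + 4)*(c^3 + 5*c^2 + 4*c) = (c - 3)*(c + 1)*(c + 4)*(c^2 + 4*c) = (c - 3)*(c + 1)*(c + 4)^2*(c)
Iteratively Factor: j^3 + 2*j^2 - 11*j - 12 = (j + 4)*(j^2 - 2*j - 3) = (j + 1)*(j + 4)*(j - 3)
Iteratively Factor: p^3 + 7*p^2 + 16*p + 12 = (p + 2)*(p^2 + 5*p + 6) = (p + 2)*(p + 3)*(p + 2)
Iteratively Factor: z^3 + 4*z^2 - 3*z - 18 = (z + 3)*(z^2 + z - 6) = (z - 2)*(z + 3)*(z + 3)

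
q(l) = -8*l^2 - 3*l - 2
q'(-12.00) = 189.00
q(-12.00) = -1118.00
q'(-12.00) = 189.00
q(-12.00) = -1118.00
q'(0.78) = -15.48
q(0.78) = -9.21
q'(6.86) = -112.76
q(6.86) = -399.06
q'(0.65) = -13.40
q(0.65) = -7.33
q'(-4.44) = 68.04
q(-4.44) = -146.39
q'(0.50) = -11.00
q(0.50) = -5.50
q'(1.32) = -24.12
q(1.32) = -19.90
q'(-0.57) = 6.12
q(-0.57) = -2.89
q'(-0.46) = 4.36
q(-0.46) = -2.31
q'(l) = -16*l - 3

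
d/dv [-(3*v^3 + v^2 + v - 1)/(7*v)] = (-6*v^3 - v^2 - 1)/(7*v^2)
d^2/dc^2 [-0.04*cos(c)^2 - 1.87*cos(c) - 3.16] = 1.87*cos(c) + 0.08*cos(2*c)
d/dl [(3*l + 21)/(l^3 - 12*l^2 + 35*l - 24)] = 3*(-2*l^3 - 9*l^2 + 168*l - 269)/(l^6 - 24*l^5 + 214*l^4 - 888*l^3 + 1801*l^2 - 1680*l + 576)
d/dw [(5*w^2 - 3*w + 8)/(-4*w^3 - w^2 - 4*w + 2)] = (20*w^4 - 24*w^3 + 73*w^2 + 36*w + 26)/(16*w^6 + 8*w^5 + 33*w^4 - 8*w^3 + 12*w^2 - 16*w + 4)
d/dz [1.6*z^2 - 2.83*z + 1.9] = 3.2*z - 2.83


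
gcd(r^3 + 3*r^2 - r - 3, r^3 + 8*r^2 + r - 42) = r + 3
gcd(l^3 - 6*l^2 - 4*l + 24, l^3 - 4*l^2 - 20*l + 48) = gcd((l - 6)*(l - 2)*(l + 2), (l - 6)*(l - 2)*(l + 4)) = l^2 - 8*l + 12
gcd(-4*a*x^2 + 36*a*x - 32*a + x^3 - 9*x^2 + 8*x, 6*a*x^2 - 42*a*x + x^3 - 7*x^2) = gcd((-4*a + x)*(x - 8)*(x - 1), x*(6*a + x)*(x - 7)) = 1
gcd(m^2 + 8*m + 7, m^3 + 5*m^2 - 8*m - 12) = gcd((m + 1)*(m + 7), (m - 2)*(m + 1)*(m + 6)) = m + 1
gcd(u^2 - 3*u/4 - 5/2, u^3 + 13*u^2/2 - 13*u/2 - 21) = u - 2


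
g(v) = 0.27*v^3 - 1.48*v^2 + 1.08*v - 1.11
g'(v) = 0.81*v^2 - 2.96*v + 1.08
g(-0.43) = -1.87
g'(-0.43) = 2.50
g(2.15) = -2.95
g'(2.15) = -1.54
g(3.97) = -3.25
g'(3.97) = 2.10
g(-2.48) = -17.01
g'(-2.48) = 13.40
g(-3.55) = -35.68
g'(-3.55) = 21.80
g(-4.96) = -75.82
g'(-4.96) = 35.69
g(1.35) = -1.68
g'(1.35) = -1.44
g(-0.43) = -1.87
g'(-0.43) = 2.50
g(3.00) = -3.90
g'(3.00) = -0.51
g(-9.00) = -327.54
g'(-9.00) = 93.33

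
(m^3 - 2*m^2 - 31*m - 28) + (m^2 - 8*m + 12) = m^3 - m^2 - 39*m - 16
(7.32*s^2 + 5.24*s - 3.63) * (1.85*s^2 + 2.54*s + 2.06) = 13.542*s^4 + 28.2868*s^3 + 21.6733*s^2 + 1.5742*s - 7.4778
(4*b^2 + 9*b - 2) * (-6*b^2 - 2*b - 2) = -24*b^4 - 62*b^3 - 14*b^2 - 14*b + 4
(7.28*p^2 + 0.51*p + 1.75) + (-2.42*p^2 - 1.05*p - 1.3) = 4.86*p^2 - 0.54*p + 0.45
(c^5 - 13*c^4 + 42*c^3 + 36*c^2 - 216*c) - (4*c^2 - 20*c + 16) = c^5 - 13*c^4 + 42*c^3 + 32*c^2 - 196*c - 16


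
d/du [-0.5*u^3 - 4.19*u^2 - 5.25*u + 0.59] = -1.5*u^2 - 8.38*u - 5.25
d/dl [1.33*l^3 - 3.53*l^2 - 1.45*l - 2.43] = 3.99*l^2 - 7.06*l - 1.45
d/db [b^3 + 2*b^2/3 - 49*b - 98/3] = 3*b^2 + 4*b/3 - 49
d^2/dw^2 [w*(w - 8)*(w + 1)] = 6*w - 14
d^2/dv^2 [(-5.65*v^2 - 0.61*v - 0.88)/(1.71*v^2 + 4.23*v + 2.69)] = (2.8421709430404e-14*v^4 + 78.168888*v^3 + 140.497362*v^2 - 21.35619*v - 91.281596)/(5.000211*v^6 + 37.106829*v^5 + 115.388064*v^4 + 192.432429*v^3 + 181.516896*v^2 + 91.826109*v + 19.465109)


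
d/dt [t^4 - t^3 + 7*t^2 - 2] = t*(4*t^2 - 3*t + 14)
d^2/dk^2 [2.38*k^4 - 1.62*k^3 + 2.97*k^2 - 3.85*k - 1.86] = 28.56*k^2 - 9.72*k + 5.94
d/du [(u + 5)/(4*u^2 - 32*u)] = (-u^2 - 10*u + 40)/(4*u^2*(u^2 - 16*u + 64))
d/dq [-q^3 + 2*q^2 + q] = -3*q^2 + 4*q + 1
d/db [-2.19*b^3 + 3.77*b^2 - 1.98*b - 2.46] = -6.57*b^2 + 7.54*b - 1.98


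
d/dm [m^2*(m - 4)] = m*(3*m - 8)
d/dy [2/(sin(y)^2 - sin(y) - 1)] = 2*(1 - 2*sin(y))*cos(y)/(sin(y) + cos(y)^2)^2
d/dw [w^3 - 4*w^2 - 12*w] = 3*w^2 - 8*w - 12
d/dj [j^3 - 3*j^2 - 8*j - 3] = 3*j^2 - 6*j - 8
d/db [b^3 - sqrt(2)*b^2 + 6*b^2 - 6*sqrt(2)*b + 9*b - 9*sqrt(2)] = 3*b^2 - 2*sqrt(2)*b + 12*b - 6*sqrt(2) + 9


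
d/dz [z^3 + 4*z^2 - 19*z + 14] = 3*z^2 + 8*z - 19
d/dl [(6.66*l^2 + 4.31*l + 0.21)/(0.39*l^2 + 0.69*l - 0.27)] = (2.9145*l^2 - 3.7602*l - 1.3086)/(0.1521*l^4 + 0.5382*l^3 + 0.2655*l^2 - 0.3726*l + 0.0729)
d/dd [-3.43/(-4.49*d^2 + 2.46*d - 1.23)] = (8.4378 - 30.8014*d)/(4.49*d^2 - 2.46*d + 1.23)^2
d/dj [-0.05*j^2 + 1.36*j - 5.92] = 1.36 - 0.1*j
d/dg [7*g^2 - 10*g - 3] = 14*g - 10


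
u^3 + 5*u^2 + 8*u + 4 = (u + 1)*(u + 2)^2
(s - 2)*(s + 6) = s^2 + 4*s - 12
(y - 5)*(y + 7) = y^2 + 2*y - 35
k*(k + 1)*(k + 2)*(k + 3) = k^4 + 6*k^3 + 11*k^2 + 6*k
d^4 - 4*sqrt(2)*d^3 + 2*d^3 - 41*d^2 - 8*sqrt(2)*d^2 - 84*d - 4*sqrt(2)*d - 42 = (d + 1)^2*(d - 7*sqrt(2))*(d + 3*sqrt(2))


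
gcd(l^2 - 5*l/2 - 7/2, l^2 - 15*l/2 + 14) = l - 7/2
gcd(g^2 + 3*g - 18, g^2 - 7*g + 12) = g - 3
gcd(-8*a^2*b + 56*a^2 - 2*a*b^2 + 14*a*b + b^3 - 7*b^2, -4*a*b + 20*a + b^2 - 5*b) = 4*a - b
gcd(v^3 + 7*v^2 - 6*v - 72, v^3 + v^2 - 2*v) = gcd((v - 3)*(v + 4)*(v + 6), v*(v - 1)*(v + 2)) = 1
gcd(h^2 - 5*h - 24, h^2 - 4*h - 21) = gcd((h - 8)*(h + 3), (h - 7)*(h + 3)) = h + 3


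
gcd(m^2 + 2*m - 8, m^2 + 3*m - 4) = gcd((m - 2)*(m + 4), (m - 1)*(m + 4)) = m + 4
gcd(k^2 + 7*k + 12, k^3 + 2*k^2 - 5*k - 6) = k + 3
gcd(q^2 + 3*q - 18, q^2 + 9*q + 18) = q + 6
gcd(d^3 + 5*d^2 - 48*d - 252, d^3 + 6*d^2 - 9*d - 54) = d + 6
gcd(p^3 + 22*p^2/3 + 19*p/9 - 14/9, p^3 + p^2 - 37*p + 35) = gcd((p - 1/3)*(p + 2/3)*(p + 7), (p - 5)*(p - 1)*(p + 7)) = p + 7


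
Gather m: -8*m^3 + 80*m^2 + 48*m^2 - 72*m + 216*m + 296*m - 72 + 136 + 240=-8*m^3 + 128*m^2 + 440*m + 304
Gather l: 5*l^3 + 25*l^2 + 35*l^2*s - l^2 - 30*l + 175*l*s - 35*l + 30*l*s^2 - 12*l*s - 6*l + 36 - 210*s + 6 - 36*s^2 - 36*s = 5*l^3 + l^2*(35*s + 24) + l*(30*s^2 + 163*s - 71) - 36*s^2 - 246*s + 42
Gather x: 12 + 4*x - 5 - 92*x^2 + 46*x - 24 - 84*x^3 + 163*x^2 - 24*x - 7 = -84*x^3 + 71*x^2 + 26*x - 24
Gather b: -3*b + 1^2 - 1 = -3*b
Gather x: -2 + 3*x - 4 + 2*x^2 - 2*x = 2*x^2 + x - 6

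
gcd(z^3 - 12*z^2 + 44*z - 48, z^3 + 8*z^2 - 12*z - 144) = z - 4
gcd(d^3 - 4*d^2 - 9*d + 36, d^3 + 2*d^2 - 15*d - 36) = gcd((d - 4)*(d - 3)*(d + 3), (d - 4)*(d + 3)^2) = d^2 - d - 12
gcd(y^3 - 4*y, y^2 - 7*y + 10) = y - 2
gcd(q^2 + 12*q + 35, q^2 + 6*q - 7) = q + 7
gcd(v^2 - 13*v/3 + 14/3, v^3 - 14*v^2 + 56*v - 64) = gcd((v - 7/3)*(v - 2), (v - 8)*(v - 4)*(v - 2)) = v - 2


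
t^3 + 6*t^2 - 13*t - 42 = (t - 3)*(t + 2)*(t + 7)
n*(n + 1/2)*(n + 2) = n^3 + 5*n^2/2 + n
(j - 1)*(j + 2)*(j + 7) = j^3 + 8*j^2 + 5*j - 14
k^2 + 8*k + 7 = (k + 1)*(k + 7)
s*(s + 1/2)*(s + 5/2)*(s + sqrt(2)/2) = s^4 + sqrt(2)*s^3/2 + 3*s^3 + 5*s^2/4 + 3*sqrt(2)*s^2/2 + 5*sqrt(2)*s/8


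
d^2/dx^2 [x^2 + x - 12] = 2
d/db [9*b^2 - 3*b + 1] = 18*b - 3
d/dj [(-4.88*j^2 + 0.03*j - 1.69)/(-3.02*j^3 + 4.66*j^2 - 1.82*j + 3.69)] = (-14.7376*j^4 + 0.181199999999997*j^3 - 6.5696*j^2 - 20.2636*j - 2.9651)/(9.1204*j^6 - 28.1464*j^5 + 32.7084*j^4 - 39.25*j^3 + 37.7032*j^2 - 13.4316*j + 13.6161)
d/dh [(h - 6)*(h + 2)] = 2*h - 4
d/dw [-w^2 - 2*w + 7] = -2*w - 2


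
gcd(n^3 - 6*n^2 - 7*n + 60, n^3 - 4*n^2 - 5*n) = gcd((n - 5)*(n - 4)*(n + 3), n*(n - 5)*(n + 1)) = n - 5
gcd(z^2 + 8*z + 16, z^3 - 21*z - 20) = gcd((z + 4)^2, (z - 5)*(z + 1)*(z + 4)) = z + 4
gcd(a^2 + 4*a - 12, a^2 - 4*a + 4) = a - 2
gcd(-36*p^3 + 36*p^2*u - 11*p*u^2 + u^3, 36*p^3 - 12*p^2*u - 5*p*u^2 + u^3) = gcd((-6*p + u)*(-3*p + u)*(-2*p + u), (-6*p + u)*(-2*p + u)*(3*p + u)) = 12*p^2 - 8*p*u + u^2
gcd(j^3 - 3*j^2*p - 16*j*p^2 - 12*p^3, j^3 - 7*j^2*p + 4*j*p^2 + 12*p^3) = -j^2 + 5*j*p + 6*p^2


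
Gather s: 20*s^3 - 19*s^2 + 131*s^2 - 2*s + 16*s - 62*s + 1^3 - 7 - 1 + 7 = 20*s^3 + 112*s^2 - 48*s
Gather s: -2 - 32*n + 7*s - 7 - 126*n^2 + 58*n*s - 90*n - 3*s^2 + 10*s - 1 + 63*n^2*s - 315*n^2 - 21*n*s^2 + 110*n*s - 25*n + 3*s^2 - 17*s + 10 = -441*n^2 - 21*n*s^2 - 147*n + s*(63*n^2 + 168*n)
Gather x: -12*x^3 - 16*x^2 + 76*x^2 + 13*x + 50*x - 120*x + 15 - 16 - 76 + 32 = -12*x^3 + 60*x^2 - 57*x - 45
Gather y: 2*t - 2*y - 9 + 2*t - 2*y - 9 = 4*t - 4*y - 18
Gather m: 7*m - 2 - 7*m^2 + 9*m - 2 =-7*m^2 + 16*m - 4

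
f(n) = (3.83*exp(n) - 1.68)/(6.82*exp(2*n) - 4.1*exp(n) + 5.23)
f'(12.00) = 0.00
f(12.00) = 0.00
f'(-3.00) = 0.03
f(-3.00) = -0.30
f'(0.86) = -0.16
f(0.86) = 0.22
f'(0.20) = 0.02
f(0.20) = 0.29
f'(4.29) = -0.01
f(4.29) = 0.01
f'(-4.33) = 0.01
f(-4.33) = -0.31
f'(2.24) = -0.06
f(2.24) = 0.06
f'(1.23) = -0.15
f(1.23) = 0.16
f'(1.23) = -0.15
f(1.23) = 0.16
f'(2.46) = -0.05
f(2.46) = 0.05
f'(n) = (3.83*exp(n) - 1.68)*(-13.64*exp(2*n) + 4.1*exp(n))/(6.82*exp(2*n) - 4.1*exp(n) + 5.23)^2 + 3.83*exp(n)/(6.82*exp(2*n) - 4.1*exp(n) + 5.23) = (-26.1206*exp(2*n) + 22.9152*exp(n) + 13.1429)*exp(n)/(46.5124*exp(4*n) - 55.924*exp(3*n) + 88.1472*exp(2*n) - 42.886*exp(n) + 27.3529)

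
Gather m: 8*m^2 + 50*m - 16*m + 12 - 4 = 8*m^2 + 34*m + 8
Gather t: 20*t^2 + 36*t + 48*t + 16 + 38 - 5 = 20*t^2 + 84*t + 49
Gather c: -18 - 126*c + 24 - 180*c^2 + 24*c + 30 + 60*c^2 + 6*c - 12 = -120*c^2 - 96*c + 24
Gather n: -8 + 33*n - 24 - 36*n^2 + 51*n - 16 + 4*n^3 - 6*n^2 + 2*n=4*n^3 - 42*n^2 + 86*n - 48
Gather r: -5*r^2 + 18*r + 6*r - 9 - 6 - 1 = -5*r^2 + 24*r - 16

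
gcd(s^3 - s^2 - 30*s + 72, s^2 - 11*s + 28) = s - 4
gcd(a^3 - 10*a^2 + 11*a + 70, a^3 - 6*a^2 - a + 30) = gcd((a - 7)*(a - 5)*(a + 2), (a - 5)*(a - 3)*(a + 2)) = a^2 - 3*a - 10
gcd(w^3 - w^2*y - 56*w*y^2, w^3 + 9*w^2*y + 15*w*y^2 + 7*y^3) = w + 7*y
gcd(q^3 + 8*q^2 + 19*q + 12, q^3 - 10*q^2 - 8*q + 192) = q + 4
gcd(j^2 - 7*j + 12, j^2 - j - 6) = j - 3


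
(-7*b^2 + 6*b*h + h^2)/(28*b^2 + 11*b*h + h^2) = (-b + h)/(4*b + h)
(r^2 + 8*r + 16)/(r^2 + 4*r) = (r + 4)/r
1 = 1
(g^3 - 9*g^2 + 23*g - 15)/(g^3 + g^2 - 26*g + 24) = (g^2 - 8*g + 15)/(g^2 + 2*g - 24)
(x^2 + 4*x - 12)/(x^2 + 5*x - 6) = (x - 2)/(x - 1)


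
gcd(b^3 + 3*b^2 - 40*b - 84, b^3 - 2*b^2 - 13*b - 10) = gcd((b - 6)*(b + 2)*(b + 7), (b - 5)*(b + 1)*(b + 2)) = b + 2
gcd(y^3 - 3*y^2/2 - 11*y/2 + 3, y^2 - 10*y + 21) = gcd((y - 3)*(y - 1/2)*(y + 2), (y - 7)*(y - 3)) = y - 3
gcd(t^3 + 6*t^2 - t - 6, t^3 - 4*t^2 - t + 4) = t^2 - 1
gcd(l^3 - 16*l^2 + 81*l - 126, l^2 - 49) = l - 7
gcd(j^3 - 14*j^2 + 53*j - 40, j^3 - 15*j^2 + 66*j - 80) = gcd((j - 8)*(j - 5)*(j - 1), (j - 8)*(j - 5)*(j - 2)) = j^2 - 13*j + 40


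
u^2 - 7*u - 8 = (u - 8)*(u + 1)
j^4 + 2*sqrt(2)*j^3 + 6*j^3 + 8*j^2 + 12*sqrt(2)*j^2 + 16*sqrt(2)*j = j*(j + 2)*(j + 4)*(j + 2*sqrt(2))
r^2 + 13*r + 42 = (r + 6)*(r + 7)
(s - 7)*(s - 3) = s^2 - 10*s + 21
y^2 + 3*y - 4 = (y - 1)*(y + 4)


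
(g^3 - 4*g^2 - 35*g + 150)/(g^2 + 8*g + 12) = (g^2 - 10*g + 25)/(g + 2)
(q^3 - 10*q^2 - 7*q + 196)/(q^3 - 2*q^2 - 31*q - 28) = (q - 7)/(q + 1)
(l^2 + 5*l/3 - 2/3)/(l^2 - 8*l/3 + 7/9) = 3*(l + 2)/(3*l - 7)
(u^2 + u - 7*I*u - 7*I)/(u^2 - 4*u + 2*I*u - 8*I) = (u^2 + u*(1 - 7*I) - 7*I)/(u^2 + 2*u*(-2 + I) - 8*I)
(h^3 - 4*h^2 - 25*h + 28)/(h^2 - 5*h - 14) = (h^2 + 3*h - 4)/(h + 2)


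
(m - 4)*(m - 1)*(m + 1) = m^3 - 4*m^2 - m + 4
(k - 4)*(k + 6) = k^2 + 2*k - 24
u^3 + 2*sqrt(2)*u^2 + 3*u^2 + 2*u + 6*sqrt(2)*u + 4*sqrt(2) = (u + 1)*(u + 2)*(u + 2*sqrt(2))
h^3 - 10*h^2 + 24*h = h*(h - 6)*(h - 4)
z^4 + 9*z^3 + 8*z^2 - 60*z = z*(z - 2)*(z + 5)*(z + 6)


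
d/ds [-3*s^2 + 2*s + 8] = 2 - 6*s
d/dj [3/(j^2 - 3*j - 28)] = 3*(3 - 2*j)/(-j^2 + 3*j + 28)^2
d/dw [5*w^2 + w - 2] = 10*w + 1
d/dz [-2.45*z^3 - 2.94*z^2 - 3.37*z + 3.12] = -7.35*z^2 - 5.88*z - 3.37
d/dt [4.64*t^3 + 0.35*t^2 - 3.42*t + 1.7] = 13.92*t^2 + 0.7*t - 3.42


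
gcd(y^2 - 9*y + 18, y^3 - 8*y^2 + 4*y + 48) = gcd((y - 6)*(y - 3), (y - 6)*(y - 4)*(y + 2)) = y - 6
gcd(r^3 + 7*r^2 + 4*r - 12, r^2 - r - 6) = r + 2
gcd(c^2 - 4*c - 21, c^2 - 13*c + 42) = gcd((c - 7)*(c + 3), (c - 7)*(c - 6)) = c - 7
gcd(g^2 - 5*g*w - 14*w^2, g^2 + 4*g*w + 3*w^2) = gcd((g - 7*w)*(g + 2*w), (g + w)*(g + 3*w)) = 1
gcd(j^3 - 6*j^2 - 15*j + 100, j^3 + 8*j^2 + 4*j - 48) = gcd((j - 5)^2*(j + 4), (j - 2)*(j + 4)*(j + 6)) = j + 4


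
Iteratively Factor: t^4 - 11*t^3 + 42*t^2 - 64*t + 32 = (t - 2)*(t^3 - 9*t^2 + 24*t - 16) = (t - 4)*(t - 2)*(t^2 - 5*t + 4) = (t - 4)*(t - 2)*(t - 1)*(t - 4)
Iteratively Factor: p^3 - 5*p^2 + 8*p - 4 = (p - 1)*(p^2 - 4*p + 4) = (p - 2)*(p - 1)*(p - 2)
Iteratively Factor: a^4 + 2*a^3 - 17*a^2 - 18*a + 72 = (a - 3)*(a^3 + 5*a^2 - 2*a - 24) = (a - 3)*(a + 4)*(a^2 + a - 6) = (a - 3)*(a + 3)*(a + 4)*(a - 2)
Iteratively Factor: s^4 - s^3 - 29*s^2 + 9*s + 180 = (s - 3)*(s^3 + 2*s^2 - 23*s - 60) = (s - 3)*(s + 4)*(s^2 - 2*s - 15) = (s - 3)*(s + 3)*(s + 4)*(s - 5)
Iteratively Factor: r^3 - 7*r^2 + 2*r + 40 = (r - 4)*(r^2 - 3*r - 10) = (r - 5)*(r - 4)*(r + 2)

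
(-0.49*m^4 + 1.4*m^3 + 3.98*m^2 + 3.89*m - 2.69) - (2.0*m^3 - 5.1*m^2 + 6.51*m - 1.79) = -0.49*m^4 - 0.6*m^3 + 9.08*m^2 - 2.62*m - 0.9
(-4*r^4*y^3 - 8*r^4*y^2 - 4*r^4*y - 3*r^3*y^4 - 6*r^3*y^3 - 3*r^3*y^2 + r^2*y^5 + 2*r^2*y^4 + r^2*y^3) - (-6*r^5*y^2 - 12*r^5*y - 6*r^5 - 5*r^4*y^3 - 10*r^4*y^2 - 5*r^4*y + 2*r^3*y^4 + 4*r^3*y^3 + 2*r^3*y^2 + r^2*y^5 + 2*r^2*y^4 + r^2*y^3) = 6*r^5*y^2 + 12*r^5*y + 6*r^5 + r^4*y^3 + 2*r^4*y^2 + r^4*y - 5*r^3*y^4 - 10*r^3*y^3 - 5*r^3*y^2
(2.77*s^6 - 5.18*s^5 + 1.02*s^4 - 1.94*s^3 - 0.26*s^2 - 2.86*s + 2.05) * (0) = 0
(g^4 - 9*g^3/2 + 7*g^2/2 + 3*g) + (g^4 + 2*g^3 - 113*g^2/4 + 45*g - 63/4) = 2*g^4 - 5*g^3/2 - 99*g^2/4 + 48*g - 63/4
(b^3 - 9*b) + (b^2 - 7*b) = b^3 + b^2 - 16*b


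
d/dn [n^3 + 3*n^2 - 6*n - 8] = 3*n^2 + 6*n - 6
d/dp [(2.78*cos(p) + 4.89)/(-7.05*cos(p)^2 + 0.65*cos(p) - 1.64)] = (-19.599*cos(p)^2 - 68.949*cos(p) + 7.7377)*sin(p)/(49.7025*cos(p)^4 - 9.165*cos(p)^3 + 23.5465*cos(p)^2 - 2.132*cos(p) + 2.6896)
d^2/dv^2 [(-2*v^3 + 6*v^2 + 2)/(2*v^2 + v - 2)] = 4*(-11*v^3 + 54*v^2 - 6*v + 17)/(8*v^6 + 12*v^5 - 18*v^4 - 23*v^3 + 18*v^2 + 12*v - 8)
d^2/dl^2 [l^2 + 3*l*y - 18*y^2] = 2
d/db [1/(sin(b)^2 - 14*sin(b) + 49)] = -2*cos(b)/(sin(b) - 7)^3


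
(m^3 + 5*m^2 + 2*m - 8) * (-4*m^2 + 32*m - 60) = -4*m^5 + 12*m^4 + 92*m^3 - 204*m^2 - 376*m + 480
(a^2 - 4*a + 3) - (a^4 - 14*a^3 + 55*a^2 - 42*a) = -a^4 + 14*a^3 - 54*a^2 + 38*a + 3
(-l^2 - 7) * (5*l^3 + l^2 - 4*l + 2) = -5*l^5 - l^4 - 31*l^3 - 9*l^2 + 28*l - 14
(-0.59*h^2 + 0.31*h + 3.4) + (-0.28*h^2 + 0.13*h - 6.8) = -0.87*h^2 + 0.44*h - 3.4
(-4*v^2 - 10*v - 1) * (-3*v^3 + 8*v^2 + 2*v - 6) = 12*v^5 - 2*v^4 - 85*v^3 - 4*v^2 + 58*v + 6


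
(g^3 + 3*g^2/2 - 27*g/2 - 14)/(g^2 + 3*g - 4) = (2*g^2 - 5*g - 7)/(2*(g - 1))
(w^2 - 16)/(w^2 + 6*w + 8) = (w - 4)/(w + 2)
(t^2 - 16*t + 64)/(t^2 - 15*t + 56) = (t - 8)/(t - 7)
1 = 1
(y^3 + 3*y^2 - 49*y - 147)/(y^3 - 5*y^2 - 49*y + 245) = (y + 3)/(y - 5)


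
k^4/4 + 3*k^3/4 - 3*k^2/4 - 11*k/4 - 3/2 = (k/2 + 1/2)^2*(k - 2)*(k + 3)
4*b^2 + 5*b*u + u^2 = (b + u)*(4*b + u)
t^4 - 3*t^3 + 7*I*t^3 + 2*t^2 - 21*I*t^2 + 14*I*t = t*(t - 2)*(t - 1)*(t + 7*I)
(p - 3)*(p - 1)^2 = p^3 - 5*p^2 + 7*p - 3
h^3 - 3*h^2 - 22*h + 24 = (h - 6)*(h - 1)*(h + 4)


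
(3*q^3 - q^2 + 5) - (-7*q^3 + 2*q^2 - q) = 10*q^3 - 3*q^2 + q + 5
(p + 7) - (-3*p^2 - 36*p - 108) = 3*p^2 + 37*p + 115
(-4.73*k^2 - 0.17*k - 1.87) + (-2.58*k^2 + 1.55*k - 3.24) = -7.31*k^2 + 1.38*k - 5.11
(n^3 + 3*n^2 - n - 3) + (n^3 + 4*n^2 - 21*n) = 2*n^3 + 7*n^2 - 22*n - 3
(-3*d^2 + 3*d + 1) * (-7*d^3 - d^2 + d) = 21*d^5 - 18*d^4 - 13*d^3 + 2*d^2 + d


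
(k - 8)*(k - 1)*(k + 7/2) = k^3 - 11*k^2/2 - 47*k/2 + 28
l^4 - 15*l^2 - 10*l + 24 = (l - 4)*(l - 1)*(l + 2)*(l + 3)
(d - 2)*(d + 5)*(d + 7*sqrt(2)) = d^3 + 3*d^2 + 7*sqrt(2)*d^2 - 10*d + 21*sqrt(2)*d - 70*sqrt(2)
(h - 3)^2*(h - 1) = h^3 - 7*h^2 + 15*h - 9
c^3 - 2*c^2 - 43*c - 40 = (c - 8)*(c + 1)*(c + 5)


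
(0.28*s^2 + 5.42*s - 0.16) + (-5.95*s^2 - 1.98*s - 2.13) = -5.67*s^2 + 3.44*s - 2.29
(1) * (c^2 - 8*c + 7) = c^2 - 8*c + 7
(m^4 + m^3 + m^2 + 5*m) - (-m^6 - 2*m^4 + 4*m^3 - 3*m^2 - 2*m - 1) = m^6 + 3*m^4 - 3*m^3 + 4*m^2 + 7*m + 1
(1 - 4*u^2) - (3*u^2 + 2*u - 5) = -7*u^2 - 2*u + 6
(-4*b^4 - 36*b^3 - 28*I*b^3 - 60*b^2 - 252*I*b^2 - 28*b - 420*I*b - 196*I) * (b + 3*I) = -4*b^5 - 36*b^4 - 40*I*b^4 + 24*b^3 - 360*I*b^3 + 728*b^2 - 600*I*b^2 + 1260*b - 280*I*b + 588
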